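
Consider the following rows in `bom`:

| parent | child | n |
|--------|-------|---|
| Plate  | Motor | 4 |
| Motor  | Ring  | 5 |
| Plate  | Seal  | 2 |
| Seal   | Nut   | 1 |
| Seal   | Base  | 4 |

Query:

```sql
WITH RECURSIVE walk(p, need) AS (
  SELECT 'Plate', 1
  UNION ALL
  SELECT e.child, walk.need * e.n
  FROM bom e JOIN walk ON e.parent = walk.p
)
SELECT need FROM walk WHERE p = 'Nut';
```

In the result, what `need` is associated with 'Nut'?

2

Base: (Plate, need=1).
Iteration 1: components of {Plate} -> Motor = 1*4 = 4, Seal = 1*2 = 2.
Iteration 2: components of {Motor,Seal} -> Base = 2*4 = 8, Nut = 2*1 = 2, Ring = 4*5 = 20.
Iteration 3: no further components; recursion stops.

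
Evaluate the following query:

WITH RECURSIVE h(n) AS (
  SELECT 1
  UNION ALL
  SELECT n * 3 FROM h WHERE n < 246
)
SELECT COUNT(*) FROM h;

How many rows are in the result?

7

Base: n=1.
Iteration 1: 1 < 246 holds -> n = 1 * 3 = 3.
Iteration 2: 3 < 246 holds -> n = 3 * 3 = 9.
Iteration 3: 9 < 246 holds -> n = 9 * 3 = 27.
Iteration 4: 27 < 246 holds -> n = 27 * 3 = 81.
Iteration 5: 81 < 246 holds -> n = 81 * 3 = 243.
Iteration 6: 243 < 246 holds -> n = 243 * 3 = 729.
Iteration 7: 729 < 246 fails; recursion stops.
Total rows emitted: 7.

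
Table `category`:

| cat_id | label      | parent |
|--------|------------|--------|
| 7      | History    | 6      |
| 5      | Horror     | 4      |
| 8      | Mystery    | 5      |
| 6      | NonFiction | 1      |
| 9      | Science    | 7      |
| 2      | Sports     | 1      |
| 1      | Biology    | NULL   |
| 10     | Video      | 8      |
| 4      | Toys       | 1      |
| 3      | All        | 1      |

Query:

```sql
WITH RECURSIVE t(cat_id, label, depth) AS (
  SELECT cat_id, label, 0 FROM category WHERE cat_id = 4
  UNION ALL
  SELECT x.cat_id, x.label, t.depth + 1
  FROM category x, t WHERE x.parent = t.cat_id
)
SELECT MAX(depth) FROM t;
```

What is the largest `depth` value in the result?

3

Base: cat_id=4 (Toys) at depth 0.
Iteration 1: rows with parent in {4} -> Horror (id 5, depth 1).
Iteration 2: rows with parent in {5} -> Mystery (id 8, depth 2).
Iteration 3: rows with parent in {8} -> Video (id 10, depth 3).
Iteration 4: no rows with parent in {10}; recursion stops.
depth values: 0, 1, 2, 3; the maximum is 3.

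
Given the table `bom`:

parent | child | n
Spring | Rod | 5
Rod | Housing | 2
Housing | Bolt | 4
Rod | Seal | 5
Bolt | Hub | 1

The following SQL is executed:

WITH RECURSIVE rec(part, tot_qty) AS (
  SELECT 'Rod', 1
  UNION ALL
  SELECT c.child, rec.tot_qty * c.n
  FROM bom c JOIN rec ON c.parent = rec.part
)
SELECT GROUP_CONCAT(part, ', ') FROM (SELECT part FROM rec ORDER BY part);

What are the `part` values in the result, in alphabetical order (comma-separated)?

Base: (Rod, tot_qty=1).
Iteration 1: components of {Rod} -> Housing = 1*2 = 2, Seal = 1*5 = 5.
Iteration 2: components of {Housing,Seal} -> Bolt = 2*4 = 8.
Iteration 3: components of {Bolt} -> Hub = 8*1 = 8.
Iteration 4: no further components; recursion stops.

Bolt, Housing, Hub, Rod, Seal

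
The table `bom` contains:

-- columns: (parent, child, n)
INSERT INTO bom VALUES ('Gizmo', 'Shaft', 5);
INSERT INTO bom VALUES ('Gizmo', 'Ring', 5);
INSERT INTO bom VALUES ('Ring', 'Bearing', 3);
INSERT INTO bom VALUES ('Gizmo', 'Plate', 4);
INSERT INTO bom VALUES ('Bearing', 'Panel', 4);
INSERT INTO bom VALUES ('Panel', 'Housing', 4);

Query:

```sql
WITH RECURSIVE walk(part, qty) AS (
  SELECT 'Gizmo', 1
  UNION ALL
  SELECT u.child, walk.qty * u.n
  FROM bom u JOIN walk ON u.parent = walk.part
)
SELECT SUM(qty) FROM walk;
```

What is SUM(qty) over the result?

330

Base: (Gizmo, qty=1).
Iteration 1: components of {Gizmo} -> Plate = 1*4 = 4, Ring = 1*5 = 5, Shaft = 1*5 = 5.
Iteration 2: components of {Plate,Ring,Shaft} -> Bearing = 5*3 = 15.
Iteration 3: components of {Bearing} -> Panel = 15*4 = 60.
Iteration 4: components of {Panel} -> Housing = 60*4 = 240.
Iteration 5: no further components; recursion stops.
SUM(qty) = 1 + 5 + 5 + 4 + 15 + 60 + 240 = 330.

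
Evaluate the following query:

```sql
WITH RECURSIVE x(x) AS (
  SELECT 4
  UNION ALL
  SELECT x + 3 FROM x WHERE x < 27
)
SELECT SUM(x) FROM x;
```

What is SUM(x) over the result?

Base: x=4.
Iteration 1: 4 < 27 holds -> x = 4 + 3 = 7.
Iteration 2: 7 < 27 holds -> x = 7 + 3 = 10.
Iteration 3: 10 < 27 holds -> x = 10 + 3 = 13.
Iteration 4: 13 < 27 holds -> x = 13 + 3 = 16.
Iteration 5: 16 < 27 holds -> x = 16 + 3 = 19.
Iteration 6: 19 < 27 holds -> x = 19 + 3 = 22.
Iteration 7: 22 < 27 holds -> x = 22 + 3 = 25.
Iteration 8: 25 < 27 holds -> x = 25 + 3 = 28.
Iteration 9: 28 < 27 fails; recursion stops.
SUM(x) = 4 + 7 + 10 + 13 + 16 + 19 + 22 + 25 + 28 = 144.

144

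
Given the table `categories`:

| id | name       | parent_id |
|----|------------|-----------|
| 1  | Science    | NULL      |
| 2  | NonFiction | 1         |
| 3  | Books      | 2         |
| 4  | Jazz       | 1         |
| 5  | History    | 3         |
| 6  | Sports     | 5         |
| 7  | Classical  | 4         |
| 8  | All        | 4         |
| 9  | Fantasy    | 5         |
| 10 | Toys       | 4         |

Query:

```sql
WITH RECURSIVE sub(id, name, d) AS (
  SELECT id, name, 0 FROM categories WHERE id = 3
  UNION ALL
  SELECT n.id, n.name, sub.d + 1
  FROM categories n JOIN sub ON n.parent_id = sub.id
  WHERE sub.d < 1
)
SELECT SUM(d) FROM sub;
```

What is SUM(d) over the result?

1

Base: id=3 (Books) at d 0.
Iteration 1: rows with parent_id in {3} -> History (id 5, d 1).
Iteration 2: d < 1 fails for all current rows; recursion stops.
SUM(d) = 0 + 1 = 1.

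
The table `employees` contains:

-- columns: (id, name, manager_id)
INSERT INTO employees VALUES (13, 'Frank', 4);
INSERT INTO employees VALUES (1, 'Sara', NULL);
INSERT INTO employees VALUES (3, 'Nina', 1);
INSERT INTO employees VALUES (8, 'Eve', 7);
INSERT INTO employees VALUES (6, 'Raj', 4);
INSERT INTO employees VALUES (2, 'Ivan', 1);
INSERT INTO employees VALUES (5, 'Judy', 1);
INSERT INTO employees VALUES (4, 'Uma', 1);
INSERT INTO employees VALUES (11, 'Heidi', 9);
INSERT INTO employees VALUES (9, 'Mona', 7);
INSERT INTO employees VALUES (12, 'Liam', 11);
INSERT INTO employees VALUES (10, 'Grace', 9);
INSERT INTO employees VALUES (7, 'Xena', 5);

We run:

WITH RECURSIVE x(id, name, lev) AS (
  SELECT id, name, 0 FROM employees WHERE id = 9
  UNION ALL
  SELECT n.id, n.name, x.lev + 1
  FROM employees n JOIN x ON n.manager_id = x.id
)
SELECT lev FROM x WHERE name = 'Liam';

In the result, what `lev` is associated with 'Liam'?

2

Base: id=9 (Mona) at lev 0.
Iteration 1: rows with manager_id in {9} -> Grace (id 10, lev 1), Heidi (id 11, lev 1).
Iteration 2: rows with manager_id in {10,11} -> Liam (id 12, lev 2).
Iteration 3: no rows with manager_id in {12}; recursion stops.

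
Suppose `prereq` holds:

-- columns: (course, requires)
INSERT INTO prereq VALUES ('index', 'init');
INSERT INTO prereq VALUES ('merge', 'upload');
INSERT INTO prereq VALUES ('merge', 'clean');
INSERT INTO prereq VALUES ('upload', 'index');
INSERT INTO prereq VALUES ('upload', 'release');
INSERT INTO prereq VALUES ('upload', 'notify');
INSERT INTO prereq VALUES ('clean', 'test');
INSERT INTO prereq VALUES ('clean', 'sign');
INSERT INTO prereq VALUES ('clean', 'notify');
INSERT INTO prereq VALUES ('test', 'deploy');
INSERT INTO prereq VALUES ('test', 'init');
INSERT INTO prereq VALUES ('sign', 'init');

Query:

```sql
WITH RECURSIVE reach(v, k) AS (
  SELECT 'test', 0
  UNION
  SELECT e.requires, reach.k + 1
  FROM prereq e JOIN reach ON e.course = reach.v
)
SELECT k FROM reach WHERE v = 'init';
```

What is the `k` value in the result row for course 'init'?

1

Base: (test, k=0).
Iteration 1: edges from {test} -> (deploy, k=1), (init, k=1).
Iteration 2: no outgoing edges from {deploy,init}; recursion stops.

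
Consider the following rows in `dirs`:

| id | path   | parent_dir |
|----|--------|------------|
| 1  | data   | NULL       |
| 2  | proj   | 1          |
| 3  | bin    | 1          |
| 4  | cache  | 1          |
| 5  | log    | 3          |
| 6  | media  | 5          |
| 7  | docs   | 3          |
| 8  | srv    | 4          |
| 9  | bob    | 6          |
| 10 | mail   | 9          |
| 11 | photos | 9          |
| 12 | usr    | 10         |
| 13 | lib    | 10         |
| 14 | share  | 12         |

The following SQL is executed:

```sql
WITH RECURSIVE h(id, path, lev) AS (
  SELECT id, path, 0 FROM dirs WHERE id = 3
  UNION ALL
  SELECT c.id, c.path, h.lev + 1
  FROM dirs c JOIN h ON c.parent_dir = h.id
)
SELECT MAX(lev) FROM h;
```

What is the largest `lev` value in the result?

Base: id=3 (bin) at lev 0.
Iteration 1: rows with parent_dir in {3} -> log (id 5, lev 1), docs (id 7, lev 1).
Iteration 2: rows with parent_dir in {5,7} -> media (id 6, lev 2).
Iteration 3: rows with parent_dir in {6} -> bob (id 9, lev 3).
Iteration 4: rows with parent_dir in {9} -> mail (id 10, lev 4), photos (id 11, lev 4).
Iteration 5: rows with parent_dir in {10,11} -> usr (id 12, lev 5), lib (id 13, lev 5).
Iteration 6: rows with parent_dir in {12,13} -> share (id 14, lev 6).
Iteration 7: no rows with parent_dir in {14}; recursion stops.
lev values: 0, 1, 1, 2, 3, 4, 4, 5, 5, 6; the maximum is 6.

6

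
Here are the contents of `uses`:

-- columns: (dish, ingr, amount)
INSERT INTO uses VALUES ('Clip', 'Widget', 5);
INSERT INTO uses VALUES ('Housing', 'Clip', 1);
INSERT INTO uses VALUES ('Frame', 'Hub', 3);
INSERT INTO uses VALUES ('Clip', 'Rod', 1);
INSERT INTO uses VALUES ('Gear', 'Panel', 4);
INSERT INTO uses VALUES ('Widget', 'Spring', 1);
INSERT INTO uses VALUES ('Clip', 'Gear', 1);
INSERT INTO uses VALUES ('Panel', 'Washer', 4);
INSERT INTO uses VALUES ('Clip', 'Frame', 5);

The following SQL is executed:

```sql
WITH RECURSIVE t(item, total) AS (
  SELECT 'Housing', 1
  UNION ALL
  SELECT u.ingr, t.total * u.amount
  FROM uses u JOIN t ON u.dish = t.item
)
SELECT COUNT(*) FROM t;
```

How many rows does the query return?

10

Base: (Housing, total=1).
Iteration 1: components of {Housing} -> Clip = 1*1 = 1.
Iteration 2: components of {Clip} -> Frame = 1*5 = 5, Gear = 1*1 = 1, Rod = 1*1 = 1, Widget = 1*5 = 5.
Iteration 3: components of {Frame,Gear,Rod,Widget} -> Hub = 5*3 = 15, Panel = 1*4 = 4, Spring = 5*1 = 5.
Iteration 4: components of {Hub,Panel,Spring} -> Washer = 4*4 = 16.
Iteration 5: no further components; recursion stops.
Total rows emitted: 10.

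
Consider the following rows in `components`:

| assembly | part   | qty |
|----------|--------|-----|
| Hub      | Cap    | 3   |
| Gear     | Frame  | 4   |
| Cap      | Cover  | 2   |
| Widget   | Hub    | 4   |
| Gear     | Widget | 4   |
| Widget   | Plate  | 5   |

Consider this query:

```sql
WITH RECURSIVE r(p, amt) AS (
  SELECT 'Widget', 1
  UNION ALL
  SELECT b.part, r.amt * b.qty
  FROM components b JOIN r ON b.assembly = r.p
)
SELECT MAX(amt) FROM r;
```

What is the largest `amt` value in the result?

24

Base: (Widget, amt=1).
Iteration 1: components of {Widget} -> Hub = 1*4 = 4, Plate = 1*5 = 5.
Iteration 2: components of {Hub,Plate} -> Cap = 4*3 = 12.
Iteration 3: components of {Cap} -> Cover = 12*2 = 24.
Iteration 4: no further components; recursion stops.
amt values: 1, 4, 5, 12, 24; the maximum is 24.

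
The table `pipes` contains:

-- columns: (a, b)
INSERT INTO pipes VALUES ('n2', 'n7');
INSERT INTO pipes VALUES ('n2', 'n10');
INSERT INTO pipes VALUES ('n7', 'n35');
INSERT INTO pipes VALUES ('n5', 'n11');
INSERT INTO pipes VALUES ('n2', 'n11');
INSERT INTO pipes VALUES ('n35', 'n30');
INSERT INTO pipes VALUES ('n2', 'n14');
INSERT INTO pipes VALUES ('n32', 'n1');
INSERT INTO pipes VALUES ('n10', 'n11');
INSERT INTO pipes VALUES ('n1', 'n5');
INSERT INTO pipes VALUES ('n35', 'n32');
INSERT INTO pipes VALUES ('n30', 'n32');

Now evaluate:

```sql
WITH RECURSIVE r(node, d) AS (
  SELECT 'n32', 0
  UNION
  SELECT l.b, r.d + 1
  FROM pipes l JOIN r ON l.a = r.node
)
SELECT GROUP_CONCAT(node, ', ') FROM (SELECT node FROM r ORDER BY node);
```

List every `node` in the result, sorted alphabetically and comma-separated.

Base: (n32, d=0).
Iteration 1: edges from {n32} -> (n1, d=1).
Iteration 2: edges from {n1} -> (n5, d=2).
Iteration 3: edges from {n5} -> (n11, d=3).
Iteration 4: no outgoing edges from {n11}; recursion stops.

n1, n11, n32, n5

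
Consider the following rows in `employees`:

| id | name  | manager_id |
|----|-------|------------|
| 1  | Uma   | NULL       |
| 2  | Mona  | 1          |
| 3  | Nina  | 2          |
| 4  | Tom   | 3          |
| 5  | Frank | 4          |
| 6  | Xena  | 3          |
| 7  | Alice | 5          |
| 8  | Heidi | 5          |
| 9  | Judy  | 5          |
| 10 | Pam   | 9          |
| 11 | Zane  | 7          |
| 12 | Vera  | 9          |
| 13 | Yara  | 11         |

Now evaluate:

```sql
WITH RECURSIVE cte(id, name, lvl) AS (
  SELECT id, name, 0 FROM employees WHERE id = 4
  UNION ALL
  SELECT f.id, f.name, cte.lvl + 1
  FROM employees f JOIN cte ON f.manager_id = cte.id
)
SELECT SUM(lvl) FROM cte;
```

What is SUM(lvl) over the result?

20

Base: id=4 (Tom) at lvl 0.
Iteration 1: rows with manager_id in {4} -> Frank (id 5, lvl 1).
Iteration 2: rows with manager_id in {5} -> Alice (id 7, lvl 2), Heidi (id 8, lvl 2), Judy (id 9, lvl 2).
Iteration 3: rows with manager_id in {7,8,9} -> Pam (id 10, lvl 3), Zane (id 11, lvl 3), Vera (id 12, lvl 3).
Iteration 4: rows with manager_id in {10,11,12} -> Yara (id 13, lvl 4).
Iteration 5: no rows with manager_id in {13}; recursion stops.
SUM(lvl) = 0 + 1 + 2 + 2 + 2 + 3 + 3 + 3 + 4 = 20.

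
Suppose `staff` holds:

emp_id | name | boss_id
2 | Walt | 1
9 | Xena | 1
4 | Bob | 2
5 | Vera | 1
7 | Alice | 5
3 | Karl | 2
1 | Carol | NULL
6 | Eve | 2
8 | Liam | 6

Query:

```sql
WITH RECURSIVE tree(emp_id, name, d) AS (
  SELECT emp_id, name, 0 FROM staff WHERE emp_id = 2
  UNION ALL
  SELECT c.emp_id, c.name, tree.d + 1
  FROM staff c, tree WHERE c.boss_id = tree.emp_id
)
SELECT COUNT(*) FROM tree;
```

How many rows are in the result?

Base: emp_id=2 (Walt) at d 0.
Iteration 1: rows with boss_id in {2} -> Karl (id 3, d 1), Bob (id 4, d 1), Eve (id 6, d 1).
Iteration 2: rows with boss_id in {3,4,6} -> Liam (id 8, d 2).
Iteration 3: no rows with boss_id in {8}; recursion stops.
Total rows emitted: 5.

5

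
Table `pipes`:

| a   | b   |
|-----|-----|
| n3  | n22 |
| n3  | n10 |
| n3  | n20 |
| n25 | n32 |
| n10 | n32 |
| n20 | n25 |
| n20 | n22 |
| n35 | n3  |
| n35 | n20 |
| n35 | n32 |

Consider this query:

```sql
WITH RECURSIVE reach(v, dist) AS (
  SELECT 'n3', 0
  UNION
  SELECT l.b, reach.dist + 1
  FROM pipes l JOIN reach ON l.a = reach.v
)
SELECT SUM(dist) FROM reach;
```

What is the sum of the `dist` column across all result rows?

12

Base: (n3, dist=0).
Iteration 1: edges from {n3} -> (n10, dist=1), (n20, dist=1), (n22, dist=1).
Iteration 2: edges from {n10,n20,n22} -> (n22, dist=2), (n25, dist=2), (n32, dist=2).
Iteration 3: edges from {n22,n25,n32} -> (n32, dist=3).
Iteration 4: no outgoing edges from {n32}; recursion stops.
SUM(dist) = 0 + 1 + 1 + 1 + 2 + 2 + 2 + 3 = 12.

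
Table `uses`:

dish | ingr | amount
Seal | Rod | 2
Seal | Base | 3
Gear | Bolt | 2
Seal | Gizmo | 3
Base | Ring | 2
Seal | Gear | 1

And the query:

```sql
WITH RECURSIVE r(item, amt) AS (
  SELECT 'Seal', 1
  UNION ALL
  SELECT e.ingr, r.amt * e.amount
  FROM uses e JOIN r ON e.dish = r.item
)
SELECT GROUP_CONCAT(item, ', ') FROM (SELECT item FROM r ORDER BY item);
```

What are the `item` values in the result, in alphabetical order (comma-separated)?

Base, Bolt, Gear, Gizmo, Ring, Rod, Seal

Base: (Seal, amt=1).
Iteration 1: components of {Seal} -> Base = 1*3 = 3, Gear = 1*1 = 1, Gizmo = 1*3 = 3, Rod = 1*2 = 2.
Iteration 2: components of {Base,Gear,Gizmo,Rod} -> Bolt = 1*2 = 2, Ring = 3*2 = 6.
Iteration 3: no further components; recursion stops.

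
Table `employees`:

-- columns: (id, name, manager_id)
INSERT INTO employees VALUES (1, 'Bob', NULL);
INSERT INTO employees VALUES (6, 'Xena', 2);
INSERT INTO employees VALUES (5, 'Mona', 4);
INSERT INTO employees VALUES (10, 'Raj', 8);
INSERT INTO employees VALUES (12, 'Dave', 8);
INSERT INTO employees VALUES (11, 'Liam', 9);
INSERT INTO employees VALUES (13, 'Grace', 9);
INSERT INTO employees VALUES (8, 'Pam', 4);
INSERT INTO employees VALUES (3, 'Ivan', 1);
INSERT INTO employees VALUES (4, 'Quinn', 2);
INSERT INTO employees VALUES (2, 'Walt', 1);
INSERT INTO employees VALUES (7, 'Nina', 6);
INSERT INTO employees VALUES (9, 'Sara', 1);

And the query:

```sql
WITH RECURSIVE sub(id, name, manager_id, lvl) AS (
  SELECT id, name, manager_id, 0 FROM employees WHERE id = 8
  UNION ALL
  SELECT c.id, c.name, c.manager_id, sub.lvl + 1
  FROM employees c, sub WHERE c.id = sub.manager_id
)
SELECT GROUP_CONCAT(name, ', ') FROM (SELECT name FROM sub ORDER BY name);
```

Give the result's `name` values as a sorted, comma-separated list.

Base: id=8 (Pam), manager_id=4, lvl 0.
Iteration 1: join on id=4 -> Quinn (id 4, manager_id=2, lvl 1).
Iteration 2: join on id=2 -> Walt (id 2, manager_id=1, lvl 2).
Iteration 3: join on id=1 -> Bob (id 1, manager_id=NULL, lvl 3).
Iteration 4: manager_id is NULL; no match; recursion stops.

Bob, Pam, Quinn, Walt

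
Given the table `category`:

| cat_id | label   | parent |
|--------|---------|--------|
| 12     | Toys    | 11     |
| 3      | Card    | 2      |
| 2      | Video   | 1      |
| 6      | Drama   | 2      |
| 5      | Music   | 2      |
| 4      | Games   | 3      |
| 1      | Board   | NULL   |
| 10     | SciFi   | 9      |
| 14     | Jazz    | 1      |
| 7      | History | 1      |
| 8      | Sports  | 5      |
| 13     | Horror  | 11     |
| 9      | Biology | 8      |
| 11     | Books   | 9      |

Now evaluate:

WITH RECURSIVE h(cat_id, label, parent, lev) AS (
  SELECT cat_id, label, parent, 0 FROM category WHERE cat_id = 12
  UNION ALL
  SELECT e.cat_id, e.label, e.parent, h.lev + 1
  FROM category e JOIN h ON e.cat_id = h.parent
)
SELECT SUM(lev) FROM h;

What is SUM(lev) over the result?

21

Base: cat_id=12 (Toys), parent=11, lev 0.
Iteration 1: join on cat_id=11 -> Books (id 11, parent=9, lev 1).
Iteration 2: join on cat_id=9 -> Biology (id 9, parent=8, lev 2).
Iteration 3: join on cat_id=8 -> Sports (id 8, parent=5, lev 3).
Iteration 4: join on cat_id=5 -> Music (id 5, parent=2, lev 4).
Iteration 5: join on cat_id=2 -> Video (id 2, parent=1, lev 5).
Iteration 6: join on cat_id=1 -> Board (id 1, parent=NULL, lev 6).
Iteration 7: parent is NULL; no match; recursion stops.
SUM(lev) = 0 + 1 + 2 + 3 + 4 + 5 + 6 = 21.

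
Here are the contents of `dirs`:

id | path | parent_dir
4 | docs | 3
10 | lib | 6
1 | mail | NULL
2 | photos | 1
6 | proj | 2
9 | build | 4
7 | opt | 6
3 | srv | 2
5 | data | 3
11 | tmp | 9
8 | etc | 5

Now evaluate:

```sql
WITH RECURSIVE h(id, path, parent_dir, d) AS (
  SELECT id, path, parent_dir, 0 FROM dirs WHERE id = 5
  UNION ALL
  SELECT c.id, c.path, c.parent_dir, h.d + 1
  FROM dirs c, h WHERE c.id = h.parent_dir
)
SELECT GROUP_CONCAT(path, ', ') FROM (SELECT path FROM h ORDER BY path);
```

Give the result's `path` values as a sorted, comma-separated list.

data, mail, photos, srv

Base: id=5 (data), parent_dir=3, d 0.
Iteration 1: join on id=3 -> srv (id 3, parent_dir=2, d 1).
Iteration 2: join on id=2 -> photos (id 2, parent_dir=1, d 2).
Iteration 3: join on id=1 -> mail (id 1, parent_dir=NULL, d 3).
Iteration 4: parent_dir is NULL; no match; recursion stops.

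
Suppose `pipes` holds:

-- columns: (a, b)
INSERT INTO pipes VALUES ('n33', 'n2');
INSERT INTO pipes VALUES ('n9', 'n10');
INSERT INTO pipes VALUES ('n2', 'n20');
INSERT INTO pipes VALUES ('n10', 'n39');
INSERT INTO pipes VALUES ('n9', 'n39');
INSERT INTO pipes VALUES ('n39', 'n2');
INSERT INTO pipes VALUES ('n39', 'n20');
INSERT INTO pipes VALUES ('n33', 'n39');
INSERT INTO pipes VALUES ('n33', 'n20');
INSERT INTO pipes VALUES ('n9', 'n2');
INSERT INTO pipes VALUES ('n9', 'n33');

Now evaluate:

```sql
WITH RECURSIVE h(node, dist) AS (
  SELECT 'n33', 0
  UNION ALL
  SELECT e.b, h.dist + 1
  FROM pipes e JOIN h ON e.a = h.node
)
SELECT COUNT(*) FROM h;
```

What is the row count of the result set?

Base: (n33, dist=0).
Iteration 1: edges from {n33} -> (n2, dist=1), (n20, dist=1), (n39, dist=1).
Iteration 2: edges from {n2,n20,n39} -> (n2, dist=2), (n20, dist=2) x2. [UNION ALL keeps all 3 new rows, including repeats]
Iteration 3: edges from {n2,n20} -> (n20, dist=3).
Iteration 4: no outgoing edges from {n20}; recursion stops.
Total rows emitted: 8.

8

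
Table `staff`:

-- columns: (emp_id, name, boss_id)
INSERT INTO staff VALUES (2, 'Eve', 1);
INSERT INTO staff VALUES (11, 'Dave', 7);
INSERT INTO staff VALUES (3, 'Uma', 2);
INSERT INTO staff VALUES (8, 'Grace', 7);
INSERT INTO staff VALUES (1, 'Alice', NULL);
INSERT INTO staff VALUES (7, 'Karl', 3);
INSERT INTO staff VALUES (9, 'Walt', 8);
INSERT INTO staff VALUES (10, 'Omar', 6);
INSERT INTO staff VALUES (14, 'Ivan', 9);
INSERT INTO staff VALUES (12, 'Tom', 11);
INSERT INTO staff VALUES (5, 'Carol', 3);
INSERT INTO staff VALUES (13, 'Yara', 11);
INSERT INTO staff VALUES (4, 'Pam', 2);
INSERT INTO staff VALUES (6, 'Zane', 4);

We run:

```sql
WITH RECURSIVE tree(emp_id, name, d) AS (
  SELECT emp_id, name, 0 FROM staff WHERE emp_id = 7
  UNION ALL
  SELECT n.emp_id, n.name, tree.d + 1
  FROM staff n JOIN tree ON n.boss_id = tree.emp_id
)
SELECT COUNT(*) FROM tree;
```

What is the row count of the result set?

Base: emp_id=7 (Karl) at d 0.
Iteration 1: rows with boss_id in {7} -> Grace (id 8, d 1), Dave (id 11, d 1).
Iteration 2: rows with boss_id in {8,11} -> Walt (id 9, d 2), Tom (id 12, d 2), Yara (id 13, d 2).
Iteration 3: rows with boss_id in {9,12,13} -> Ivan (id 14, d 3).
Iteration 4: no rows with boss_id in {14}; recursion stops.
Total rows emitted: 7.

7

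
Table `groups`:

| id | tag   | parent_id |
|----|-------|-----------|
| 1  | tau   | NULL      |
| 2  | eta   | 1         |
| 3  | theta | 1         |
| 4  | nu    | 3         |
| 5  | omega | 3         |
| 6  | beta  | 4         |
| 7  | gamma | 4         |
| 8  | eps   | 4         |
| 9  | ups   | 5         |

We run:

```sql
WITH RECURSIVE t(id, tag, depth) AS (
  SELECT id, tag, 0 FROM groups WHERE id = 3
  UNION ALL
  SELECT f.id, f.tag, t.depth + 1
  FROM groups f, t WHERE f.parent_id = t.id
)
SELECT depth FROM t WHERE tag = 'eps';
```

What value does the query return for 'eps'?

Base: id=3 (theta) at depth 0.
Iteration 1: rows with parent_id in {3} -> nu (id 4, depth 1), omega (id 5, depth 1).
Iteration 2: rows with parent_id in {4,5} -> beta (id 6, depth 2), gamma (id 7, depth 2), eps (id 8, depth 2), ups (id 9, depth 2).
Iteration 3: no rows with parent_id in {6,7,8,9}; recursion stops.

2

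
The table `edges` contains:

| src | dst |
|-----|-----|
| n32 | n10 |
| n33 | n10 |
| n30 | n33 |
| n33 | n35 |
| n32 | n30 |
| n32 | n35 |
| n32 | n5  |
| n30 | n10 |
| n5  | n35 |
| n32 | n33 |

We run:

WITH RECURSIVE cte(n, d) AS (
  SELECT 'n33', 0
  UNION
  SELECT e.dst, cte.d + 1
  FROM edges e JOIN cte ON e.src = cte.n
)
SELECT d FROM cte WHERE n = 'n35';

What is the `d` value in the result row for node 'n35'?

Base: (n33, d=0).
Iteration 1: edges from {n33} -> (n10, d=1), (n35, d=1).
Iteration 2: no outgoing edges from {n10,n35}; recursion stops.

1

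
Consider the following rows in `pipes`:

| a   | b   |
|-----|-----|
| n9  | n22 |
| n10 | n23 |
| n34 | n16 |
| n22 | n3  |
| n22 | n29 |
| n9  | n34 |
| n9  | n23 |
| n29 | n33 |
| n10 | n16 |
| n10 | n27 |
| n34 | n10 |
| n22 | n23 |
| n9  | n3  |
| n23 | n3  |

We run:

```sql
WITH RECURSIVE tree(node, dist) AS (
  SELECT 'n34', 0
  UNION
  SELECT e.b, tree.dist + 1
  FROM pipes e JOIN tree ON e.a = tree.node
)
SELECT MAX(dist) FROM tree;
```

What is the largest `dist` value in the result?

3

Base: (n34, dist=0).
Iteration 1: edges from {n34} -> (n10, dist=1), (n16, dist=1).
Iteration 2: edges from {n10,n16} -> (n16, dist=2), (n23, dist=2), (n27, dist=2).
Iteration 3: edges from {n16,n23,n27} -> (n3, dist=3).
Iteration 4: no outgoing edges from {n3}; recursion stops.
dist values: 0, 1, 1, 2, 2, 2, 3; the maximum is 3.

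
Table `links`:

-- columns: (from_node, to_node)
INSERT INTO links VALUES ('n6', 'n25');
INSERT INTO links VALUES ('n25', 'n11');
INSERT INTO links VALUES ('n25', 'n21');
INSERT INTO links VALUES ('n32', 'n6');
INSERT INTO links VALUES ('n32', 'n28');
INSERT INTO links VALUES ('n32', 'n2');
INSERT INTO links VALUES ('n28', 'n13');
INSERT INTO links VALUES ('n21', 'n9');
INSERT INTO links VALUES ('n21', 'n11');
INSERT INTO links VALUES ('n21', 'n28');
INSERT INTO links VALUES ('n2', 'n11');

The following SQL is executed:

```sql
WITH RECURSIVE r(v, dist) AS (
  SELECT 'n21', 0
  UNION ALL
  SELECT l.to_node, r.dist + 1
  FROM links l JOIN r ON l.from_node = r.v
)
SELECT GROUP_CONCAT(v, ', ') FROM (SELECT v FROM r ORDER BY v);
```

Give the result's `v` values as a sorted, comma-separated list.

Base: (n21, dist=0).
Iteration 1: edges from {n21} -> (n11, dist=1), (n28, dist=1), (n9, dist=1).
Iteration 2: edges from {n11,n28,n9} -> (n13, dist=2).
Iteration 3: no outgoing edges from {n13}; recursion stops.

n11, n13, n21, n28, n9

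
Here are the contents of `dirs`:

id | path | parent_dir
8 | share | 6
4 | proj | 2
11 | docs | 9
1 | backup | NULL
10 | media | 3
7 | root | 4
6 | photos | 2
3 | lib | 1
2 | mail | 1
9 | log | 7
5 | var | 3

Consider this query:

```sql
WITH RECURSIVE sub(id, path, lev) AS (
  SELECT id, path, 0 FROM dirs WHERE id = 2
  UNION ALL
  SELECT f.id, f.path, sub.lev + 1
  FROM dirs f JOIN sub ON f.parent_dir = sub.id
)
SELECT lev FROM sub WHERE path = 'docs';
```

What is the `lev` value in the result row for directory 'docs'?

4

Base: id=2 (mail) at lev 0.
Iteration 1: rows with parent_dir in {2} -> proj (id 4, lev 1), photos (id 6, lev 1).
Iteration 2: rows with parent_dir in {4,6} -> root (id 7, lev 2), share (id 8, lev 2).
Iteration 3: rows with parent_dir in {7,8} -> log (id 9, lev 3).
Iteration 4: rows with parent_dir in {9} -> docs (id 11, lev 4).
Iteration 5: no rows with parent_dir in {11}; recursion stops.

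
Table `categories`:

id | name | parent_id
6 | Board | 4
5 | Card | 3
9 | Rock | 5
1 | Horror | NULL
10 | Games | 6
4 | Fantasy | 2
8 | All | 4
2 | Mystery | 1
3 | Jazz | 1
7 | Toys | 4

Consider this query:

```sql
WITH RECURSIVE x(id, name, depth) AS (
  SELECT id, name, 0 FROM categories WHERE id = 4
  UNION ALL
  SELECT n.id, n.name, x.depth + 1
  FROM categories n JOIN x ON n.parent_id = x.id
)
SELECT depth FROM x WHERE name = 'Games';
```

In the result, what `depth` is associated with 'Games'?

2

Base: id=4 (Fantasy) at depth 0.
Iteration 1: rows with parent_id in {4} -> Board (id 6, depth 1), Toys (id 7, depth 1), All (id 8, depth 1).
Iteration 2: rows with parent_id in {6,7,8} -> Games (id 10, depth 2).
Iteration 3: no rows with parent_id in {10}; recursion stops.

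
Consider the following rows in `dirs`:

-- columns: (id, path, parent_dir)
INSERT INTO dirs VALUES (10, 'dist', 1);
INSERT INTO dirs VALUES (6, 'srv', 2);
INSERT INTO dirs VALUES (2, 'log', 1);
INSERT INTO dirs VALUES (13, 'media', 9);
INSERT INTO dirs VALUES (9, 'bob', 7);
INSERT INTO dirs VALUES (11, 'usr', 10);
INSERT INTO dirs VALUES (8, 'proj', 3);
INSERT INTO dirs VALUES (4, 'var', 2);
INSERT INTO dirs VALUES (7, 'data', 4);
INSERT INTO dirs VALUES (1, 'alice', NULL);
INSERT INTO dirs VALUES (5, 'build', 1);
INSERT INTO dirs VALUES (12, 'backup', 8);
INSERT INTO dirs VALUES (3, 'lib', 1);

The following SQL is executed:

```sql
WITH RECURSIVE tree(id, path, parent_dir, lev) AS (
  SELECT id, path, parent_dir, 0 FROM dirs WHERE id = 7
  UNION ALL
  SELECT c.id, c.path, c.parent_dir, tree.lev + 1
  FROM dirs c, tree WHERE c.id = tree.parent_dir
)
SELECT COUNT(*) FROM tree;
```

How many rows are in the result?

4

Base: id=7 (data), parent_dir=4, lev 0.
Iteration 1: join on id=4 -> var (id 4, parent_dir=2, lev 1).
Iteration 2: join on id=2 -> log (id 2, parent_dir=1, lev 2).
Iteration 3: join on id=1 -> alice (id 1, parent_dir=NULL, lev 3).
Iteration 4: parent_dir is NULL; no match; recursion stops.
Total rows emitted: 4.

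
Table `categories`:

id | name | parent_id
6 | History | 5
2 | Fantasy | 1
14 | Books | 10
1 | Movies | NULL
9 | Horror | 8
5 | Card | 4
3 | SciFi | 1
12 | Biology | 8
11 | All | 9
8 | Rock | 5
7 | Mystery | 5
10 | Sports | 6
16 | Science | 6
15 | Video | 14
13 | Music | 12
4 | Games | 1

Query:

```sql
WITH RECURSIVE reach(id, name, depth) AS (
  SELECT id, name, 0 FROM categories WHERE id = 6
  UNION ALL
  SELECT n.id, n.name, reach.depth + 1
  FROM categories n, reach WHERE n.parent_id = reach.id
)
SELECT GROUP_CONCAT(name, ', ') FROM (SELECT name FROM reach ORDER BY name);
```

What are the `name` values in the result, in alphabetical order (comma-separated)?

Base: id=6 (History) at depth 0.
Iteration 1: rows with parent_id in {6} -> Sports (id 10, depth 1), Science (id 16, depth 1).
Iteration 2: rows with parent_id in {10,16} -> Books (id 14, depth 2).
Iteration 3: rows with parent_id in {14} -> Video (id 15, depth 3).
Iteration 4: no rows with parent_id in {15}; recursion stops.

Books, History, Science, Sports, Video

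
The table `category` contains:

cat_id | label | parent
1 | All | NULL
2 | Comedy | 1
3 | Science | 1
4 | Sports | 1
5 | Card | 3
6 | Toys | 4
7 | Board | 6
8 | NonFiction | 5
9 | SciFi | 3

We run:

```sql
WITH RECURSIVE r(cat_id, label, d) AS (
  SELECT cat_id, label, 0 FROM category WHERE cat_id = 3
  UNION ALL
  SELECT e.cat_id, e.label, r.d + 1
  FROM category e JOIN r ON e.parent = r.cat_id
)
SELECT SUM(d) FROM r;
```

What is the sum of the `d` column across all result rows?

4

Base: cat_id=3 (Science) at d 0.
Iteration 1: rows with parent in {3} -> Card (id 5, d 1), SciFi (id 9, d 1).
Iteration 2: rows with parent in {5,9} -> NonFiction (id 8, d 2).
Iteration 3: no rows with parent in {8}; recursion stops.
SUM(d) = 0 + 1 + 1 + 2 = 4.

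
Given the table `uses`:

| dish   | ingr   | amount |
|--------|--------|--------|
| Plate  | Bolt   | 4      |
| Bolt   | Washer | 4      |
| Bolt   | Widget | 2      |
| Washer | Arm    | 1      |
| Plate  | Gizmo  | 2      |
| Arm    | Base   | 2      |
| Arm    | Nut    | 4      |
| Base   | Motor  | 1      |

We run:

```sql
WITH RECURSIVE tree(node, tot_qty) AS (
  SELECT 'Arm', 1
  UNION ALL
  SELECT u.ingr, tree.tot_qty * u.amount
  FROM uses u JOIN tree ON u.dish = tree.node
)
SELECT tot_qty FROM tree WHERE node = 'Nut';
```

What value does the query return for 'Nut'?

Base: (Arm, tot_qty=1).
Iteration 1: components of {Arm} -> Base = 1*2 = 2, Nut = 1*4 = 4.
Iteration 2: components of {Base,Nut} -> Motor = 2*1 = 2.
Iteration 3: no further components; recursion stops.

4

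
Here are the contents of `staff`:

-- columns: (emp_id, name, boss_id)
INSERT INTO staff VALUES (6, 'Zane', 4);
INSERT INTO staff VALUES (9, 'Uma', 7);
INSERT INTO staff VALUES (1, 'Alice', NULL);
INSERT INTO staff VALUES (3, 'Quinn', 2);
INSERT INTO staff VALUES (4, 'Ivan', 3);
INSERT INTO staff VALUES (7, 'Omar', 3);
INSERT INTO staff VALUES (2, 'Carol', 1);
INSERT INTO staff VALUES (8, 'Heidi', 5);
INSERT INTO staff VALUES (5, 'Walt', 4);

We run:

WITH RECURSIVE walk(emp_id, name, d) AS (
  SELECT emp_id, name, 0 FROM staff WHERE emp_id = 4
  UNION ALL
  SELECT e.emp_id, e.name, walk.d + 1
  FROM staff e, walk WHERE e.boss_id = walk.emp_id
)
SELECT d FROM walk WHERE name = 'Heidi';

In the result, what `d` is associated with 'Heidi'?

2

Base: emp_id=4 (Ivan) at d 0.
Iteration 1: rows with boss_id in {4} -> Walt (id 5, d 1), Zane (id 6, d 1).
Iteration 2: rows with boss_id in {5,6} -> Heidi (id 8, d 2).
Iteration 3: no rows with boss_id in {8}; recursion stops.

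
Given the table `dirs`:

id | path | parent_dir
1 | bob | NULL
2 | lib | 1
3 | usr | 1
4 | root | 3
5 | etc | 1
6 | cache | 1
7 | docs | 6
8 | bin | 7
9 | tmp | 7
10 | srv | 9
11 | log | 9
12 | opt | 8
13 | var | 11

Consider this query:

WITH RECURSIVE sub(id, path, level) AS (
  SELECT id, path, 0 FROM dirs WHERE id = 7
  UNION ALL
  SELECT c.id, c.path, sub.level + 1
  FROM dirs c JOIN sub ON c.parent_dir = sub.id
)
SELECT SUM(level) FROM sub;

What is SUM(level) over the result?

11

Base: id=7 (docs) at level 0.
Iteration 1: rows with parent_dir in {7} -> bin (id 8, level 1), tmp (id 9, level 1).
Iteration 2: rows with parent_dir in {8,9} -> srv (id 10, level 2), log (id 11, level 2), opt (id 12, level 2).
Iteration 3: rows with parent_dir in {10,11,12} -> var (id 13, level 3).
Iteration 4: no rows with parent_dir in {13}; recursion stops.
SUM(level) = 0 + 1 + 1 + 2 + 2 + 2 + 3 = 11.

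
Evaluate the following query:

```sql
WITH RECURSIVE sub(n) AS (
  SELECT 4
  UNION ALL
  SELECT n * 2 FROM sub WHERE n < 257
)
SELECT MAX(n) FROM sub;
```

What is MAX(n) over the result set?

Base: n=4.
Iteration 1: 4 < 257 holds -> n = 4 * 2 = 8.
Iteration 2: 8 < 257 holds -> n = 8 * 2 = 16.
Iteration 3: 16 < 257 holds -> n = 16 * 2 = 32.
Iteration 4: 32 < 257 holds -> n = 32 * 2 = 64.
Iteration 5: 64 < 257 holds -> n = 64 * 2 = 128.
Iteration 6: 128 < 257 holds -> n = 128 * 2 = 256.
Iteration 7: 256 < 257 holds -> n = 256 * 2 = 512.
Iteration 8: 512 < 257 fails; recursion stops.
n values: 4, 8, 16, 32, 64, 128, 256, 512; the maximum is 512.

512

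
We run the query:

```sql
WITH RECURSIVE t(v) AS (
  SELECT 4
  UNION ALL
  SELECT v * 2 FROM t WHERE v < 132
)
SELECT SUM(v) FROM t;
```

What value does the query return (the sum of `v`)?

Base: v=4.
Iteration 1: 4 < 132 holds -> v = 4 * 2 = 8.
Iteration 2: 8 < 132 holds -> v = 8 * 2 = 16.
Iteration 3: 16 < 132 holds -> v = 16 * 2 = 32.
Iteration 4: 32 < 132 holds -> v = 32 * 2 = 64.
Iteration 5: 64 < 132 holds -> v = 64 * 2 = 128.
Iteration 6: 128 < 132 holds -> v = 128 * 2 = 256.
Iteration 7: 256 < 132 fails; recursion stops.
SUM(v) = 4 + 8 + 16 + 32 + 64 + 128 + 256 = 508.

508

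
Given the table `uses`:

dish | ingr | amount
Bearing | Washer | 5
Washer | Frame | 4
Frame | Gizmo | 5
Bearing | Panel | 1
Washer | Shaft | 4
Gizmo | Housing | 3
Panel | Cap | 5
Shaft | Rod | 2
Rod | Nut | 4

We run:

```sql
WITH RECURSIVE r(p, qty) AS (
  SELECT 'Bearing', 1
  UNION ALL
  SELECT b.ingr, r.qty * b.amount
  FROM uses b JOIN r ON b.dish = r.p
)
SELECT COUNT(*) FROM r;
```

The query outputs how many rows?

10

Base: (Bearing, qty=1).
Iteration 1: components of {Bearing} -> Panel = 1*1 = 1, Washer = 1*5 = 5.
Iteration 2: components of {Panel,Washer} -> Cap = 1*5 = 5, Frame = 5*4 = 20, Shaft = 5*4 = 20.
Iteration 3: components of {Cap,Frame,Shaft} -> Gizmo = 20*5 = 100, Rod = 20*2 = 40.
Iteration 4: components of {Gizmo,Rod} -> Housing = 100*3 = 300, Nut = 40*4 = 160.
Iteration 5: no further components; recursion stops.
Total rows emitted: 10.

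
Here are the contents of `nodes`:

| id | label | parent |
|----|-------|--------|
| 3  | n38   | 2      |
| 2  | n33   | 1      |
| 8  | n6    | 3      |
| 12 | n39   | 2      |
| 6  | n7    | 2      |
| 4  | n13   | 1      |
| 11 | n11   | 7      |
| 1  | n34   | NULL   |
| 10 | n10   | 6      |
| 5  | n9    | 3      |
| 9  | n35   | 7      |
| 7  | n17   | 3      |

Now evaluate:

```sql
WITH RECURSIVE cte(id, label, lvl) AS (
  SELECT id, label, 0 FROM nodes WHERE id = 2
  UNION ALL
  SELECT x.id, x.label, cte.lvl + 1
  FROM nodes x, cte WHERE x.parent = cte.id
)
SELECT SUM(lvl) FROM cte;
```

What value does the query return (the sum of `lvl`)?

17

Base: id=2 (n33) at lvl 0.
Iteration 1: rows with parent in {2} -> n38 (id 3, lvl 1), n7 (id 6, lvl 1), n39 (id 12, lvl 1).
Iteration 2: rows with parent in {3,6,12} -> n9 (id 5, lvl 2), n17 (id 7, lvl 2), n6 (id 8, lvl 2), n10 (id 10, lvl 2).
Iteration 3: rows with parent in {5,7,8,10} -> n35 (id 9, lvl 3), n11 (id 11, lvl 3).
Iteration 4: no rows with parent in {9,11}; recursion stops.
SUM(lvl) = 0 + 1 + 1 + 1 + 2 + 2 + 2 + 2 + 3 + 3 = 17.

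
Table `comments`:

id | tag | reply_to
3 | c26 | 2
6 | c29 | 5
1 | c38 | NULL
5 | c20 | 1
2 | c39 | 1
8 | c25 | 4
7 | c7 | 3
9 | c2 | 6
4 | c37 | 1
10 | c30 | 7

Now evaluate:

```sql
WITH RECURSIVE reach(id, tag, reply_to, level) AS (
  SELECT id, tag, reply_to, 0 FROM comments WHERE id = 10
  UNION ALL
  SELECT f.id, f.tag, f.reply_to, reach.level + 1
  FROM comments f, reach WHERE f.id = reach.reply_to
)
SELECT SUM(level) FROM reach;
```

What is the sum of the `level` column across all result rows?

Base: id=10 (c30), reply_to=7, level 0.
Iteration 1: join on id=7 -> c7 (id 7, reply_to=3, level 1).
Iteration 2: join on id=3 -> c26 (id 3, reply_to=2, level 2).
Iteration 3: join on id=2 -> c39 (id 2, reply_to=1, level 3).
Iteration 4: join on id=1 -> c38 (id 1, reply_to=NULL, level 4).
Iteration 5: reply_to is NULL; no match; recursion stops.
SUM(level) = 0 + 1 + 2 + 3 + 4 = 10.

10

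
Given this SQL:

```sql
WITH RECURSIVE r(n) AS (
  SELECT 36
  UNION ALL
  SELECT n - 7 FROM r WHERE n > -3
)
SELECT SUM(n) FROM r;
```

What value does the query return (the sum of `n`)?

105

Base: n=36.
Iteration 1: 36 > -3 holds -> n = 36 - 7 = 29.
Iteration 2: 29 > -3 holds -> n = 29 - 7 = 22.
Iteration 3: 22 > -3 holds -> n = 22 - 7 = 15.
Iteration 4: 15 > -3 holds -> n = 15 - 7 = 8.
Iteration 5: 8 > -3 holds -> n = 8 - 7 = 1.
Iteration 6: 1 > -3 holds -> n = 1 - 7 = -6.
Iteration 7: -6 > -3 fails; recursion stops.
SUM(n) = 36 + 29 + 22 + 15 + 8 + 1 + -6 = 105.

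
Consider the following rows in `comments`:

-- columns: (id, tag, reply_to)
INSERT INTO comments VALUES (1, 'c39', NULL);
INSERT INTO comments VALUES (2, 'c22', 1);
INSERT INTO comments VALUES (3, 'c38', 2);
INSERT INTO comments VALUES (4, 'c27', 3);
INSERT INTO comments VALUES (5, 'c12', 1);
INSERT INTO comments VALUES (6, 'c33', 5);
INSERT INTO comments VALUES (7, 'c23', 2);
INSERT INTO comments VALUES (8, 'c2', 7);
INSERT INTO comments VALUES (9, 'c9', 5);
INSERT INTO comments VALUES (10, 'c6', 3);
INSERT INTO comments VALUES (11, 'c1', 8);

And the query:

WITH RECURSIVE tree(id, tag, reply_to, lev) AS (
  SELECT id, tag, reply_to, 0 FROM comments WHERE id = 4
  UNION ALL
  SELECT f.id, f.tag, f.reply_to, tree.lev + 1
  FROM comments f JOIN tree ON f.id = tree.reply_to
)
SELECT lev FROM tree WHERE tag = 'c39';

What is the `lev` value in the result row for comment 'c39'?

Base: id=4 (c27), reply_to=3, lev 0.
Iteration 1: join on id=3 -> c38 (id 3, reply_to=2, lev 1).
Iteration 2: join on id=2 -> c22 (id 2, reply_to=1, lev 2).
Iteration 3: join on id=1 -> c39 (id 1, reply_to=NULL, lev 3).
Iteration 4: reply_to is NULL; no match; recursion stops.

3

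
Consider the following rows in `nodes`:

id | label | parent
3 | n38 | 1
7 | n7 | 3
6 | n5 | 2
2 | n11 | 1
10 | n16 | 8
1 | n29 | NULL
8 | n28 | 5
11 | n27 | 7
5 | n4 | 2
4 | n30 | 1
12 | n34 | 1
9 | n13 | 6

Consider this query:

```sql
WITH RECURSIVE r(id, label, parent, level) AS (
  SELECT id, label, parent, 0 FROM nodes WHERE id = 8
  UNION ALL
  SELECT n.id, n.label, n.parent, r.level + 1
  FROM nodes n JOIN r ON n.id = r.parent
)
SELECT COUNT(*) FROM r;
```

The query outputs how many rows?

Base: id=8 (n28), parent=5, level 0.
Iteration 1: join on id=5 -> n4 (id 5, parent=2, level 1).
Iteration 2: join on id=2 -> n11 (id 2, parent=1, level 2).
Iteration 3: join on id=1 -> n29 (id 1, parent=NULL, level 3).
Iteration 4: parent is NULL; no match; recursion stops.
Total rows emitted: 4.

4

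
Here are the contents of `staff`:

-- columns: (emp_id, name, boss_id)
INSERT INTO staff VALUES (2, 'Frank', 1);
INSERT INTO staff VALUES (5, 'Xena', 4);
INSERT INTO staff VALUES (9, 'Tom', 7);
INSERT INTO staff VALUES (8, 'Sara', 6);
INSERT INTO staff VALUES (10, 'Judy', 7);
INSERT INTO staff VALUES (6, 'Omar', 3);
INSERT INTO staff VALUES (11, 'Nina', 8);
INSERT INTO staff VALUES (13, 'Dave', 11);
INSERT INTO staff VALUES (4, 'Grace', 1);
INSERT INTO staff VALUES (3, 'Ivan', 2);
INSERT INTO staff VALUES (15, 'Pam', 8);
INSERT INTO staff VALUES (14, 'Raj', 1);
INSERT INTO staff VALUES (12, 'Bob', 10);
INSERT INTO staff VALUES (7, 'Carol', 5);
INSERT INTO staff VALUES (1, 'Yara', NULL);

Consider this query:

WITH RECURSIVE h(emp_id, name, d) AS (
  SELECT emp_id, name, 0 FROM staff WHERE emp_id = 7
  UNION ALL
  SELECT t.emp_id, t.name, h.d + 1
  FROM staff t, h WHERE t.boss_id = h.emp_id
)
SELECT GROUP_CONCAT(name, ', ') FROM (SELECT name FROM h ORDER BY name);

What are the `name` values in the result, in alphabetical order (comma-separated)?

Bob, Carol, Judy, Tom

Base: emp_id=7 (Carol) at d 0.
Iteration 1: rows with boss_id in {7} -> Tom (id 9, d 1), Judy (id 10, d 1).
Iteration 2: rows with boss_id in {9,10} -> Bob (id 12, d 2).
Iteration 3: no rows with boss_id in {12}; recursion stops.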